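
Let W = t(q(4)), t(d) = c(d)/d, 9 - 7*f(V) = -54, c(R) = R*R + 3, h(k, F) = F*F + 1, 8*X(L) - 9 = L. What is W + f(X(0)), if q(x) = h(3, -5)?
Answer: 913/26 ≈ 35.115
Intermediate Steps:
X(L) = 9/8 + L/8
h(k, F) = 1 + F**2 (h(k, F) = F**2 + 1 = 1 + F**2)
q(x) = 26 (q(x) = 1 + (-5)**2 = 1 + 25 = 26)
c(R) = 3 + R**2 (c(R) = R**2 + 3 = 3 + R**2)
f(V) = 9 (f(V) = 9/7 - 1/7*(-54) = 9/7 + 54/7 = 9)
t(d) = (3 + d**2)/d
W = 679/26 (W = 26 + 3/26 = 679/26 ≈ 26.115)
W + f(X(0)) = 679/26 + 9 = 913/26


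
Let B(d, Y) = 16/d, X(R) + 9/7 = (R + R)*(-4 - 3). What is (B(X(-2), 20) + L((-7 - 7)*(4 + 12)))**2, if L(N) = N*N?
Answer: 88041139384576/34969 ≈ 2.5177e+9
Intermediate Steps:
X(R) = -9/7 - 14*R (X(R) = -9/7 + (R + R)*(-4 - 3) = -9/7 + (2*R)*(-7) = -9/7 - 14*R)
L(N) = N**2
(B(X(-2), 20) + L((-7 - 7)*(4 + 12)))**2 = (16/(-9/7 - 14*(-2)) + ((-7 - 7)*(4 + 12))**2)**2 = (16/(-9/7 + 28) + (-14*16)**2)**2 = (16/(187/7) + (-224)**2)**2 = (16*(7/187) + 50176)**2 = (112/187 + 50176)**2 = (9383024/187)**2 = 88041139384576/34969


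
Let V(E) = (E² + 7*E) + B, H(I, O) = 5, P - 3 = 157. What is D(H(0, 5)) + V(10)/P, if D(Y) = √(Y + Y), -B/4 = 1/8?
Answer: 339/320 + √10 ≈ 4.2216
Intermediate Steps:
P = 160 (P = 3 + 157 = 160)
B = -½ (B = -4/8 = -4*⅛ = -½ ≈ -0.50000)
V(E) = -½ + E² + 7*E (V(E) = (E² + 7*E) - ½ = -½ + E² + 7*E)
D(Y) = √2*√Y (D(Y) = √(2*Y) = √2*√Y)
D(H(0, 5)) + V(10)/P = √2*√5 + (-½ + 10² + 7*10)/160 = √10 + (-½ + 100 + 70)/160 = √10 + (1/160)*(339/2) = √10 + 339/320 = 339/320 + √10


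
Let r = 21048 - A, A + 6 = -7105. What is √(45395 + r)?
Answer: √73554 ≈ 271.21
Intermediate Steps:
A = -7111 (A = -6 - 7105 = -7111)
r = 28159 (r = 21048 - 1*(-7111) = 21048 + 7111 = 28159)
√(45395 + r) = √(45395 + 28159) = √73554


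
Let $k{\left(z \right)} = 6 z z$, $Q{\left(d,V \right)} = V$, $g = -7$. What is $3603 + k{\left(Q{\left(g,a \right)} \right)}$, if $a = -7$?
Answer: $3897$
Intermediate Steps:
$k{\left(z \right)} = 6 z^{2}$
$3603 + k{\left(Q{\left(g,a \right)} \right)} = 3603 + 6 \left(-7\right)^{2} = 3603 + 6 \cdot 49 = 3603 + 294 = 3897$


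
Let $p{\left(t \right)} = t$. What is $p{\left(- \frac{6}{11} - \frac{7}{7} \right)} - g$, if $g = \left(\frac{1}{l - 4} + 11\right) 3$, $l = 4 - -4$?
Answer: $- \frac{1553}{44} \approx -35.295$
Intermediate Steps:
$l = 8$ ($l = 4 + 4 = 8$)
$g = \frac{135}{4}$ ($g = \left(\frac{1}{8 - 4} + 11\right) 3 = \left(\frac{1}{4} + 11\right) 3 = \frac{45}{4} \cdot 3 = \frac{135}{4} \approx 33.75$)
$p{\left(- \frac{6}{11} - \frac{7}{7} \right)} - g = \left(- \frac{6}{11} - \frac{7}{7}\right) - \frac{135}{4} = \left(\left(-6\right) \frac{1}{11} - 1\right) - \frac{135}{4} = \left(- \frac{6}{11} - 1\right) - \frac{135}{4} = - \frac{17}{11} - \frac{135}{4} = - \frac{1553}{44}$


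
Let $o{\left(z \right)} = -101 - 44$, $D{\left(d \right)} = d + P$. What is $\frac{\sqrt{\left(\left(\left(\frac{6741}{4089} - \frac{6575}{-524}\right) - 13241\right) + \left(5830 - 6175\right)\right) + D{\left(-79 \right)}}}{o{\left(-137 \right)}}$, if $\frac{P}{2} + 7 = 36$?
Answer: $- \frac{i \sqrt{1733418151890643}}{51780370} \approx - 0.80406 i$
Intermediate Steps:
$P = 58$ ($P = -14 + 2 \cdot 36 = -14 + 72 = 58$)
$D{\left(d \right)} = 58 + d$ ($D{\left(d \right)} = d + 58 = 58 + d$)
$o{\left(z \right)} = -145$ ($o{\left(z \right)} = -101 - 44 = -145$)
$\frac{\sqrt{\left(\left(\left(\frac{6741}{4089} - \frac{6575}{-524}\right) - 13241\right) + \left(5830 - 6175\right)\right) + D{\left(-79 \right)}}}{o{\left(-137 \right)}} = \frac{\sqrt{\left(\left(\left(\frac{6741}{4089} - \frac{6575}{-524}\right) - 13241\right) + \left(5830 - 6175\right)\right) + \left(58 - 79\right)}}{-145} = \sqrt{\left(\left(\left(6741 \cdot \frac{1}{4089} - - \frac{6575}{524}\right) - 13241\right) - 345\right) - 21} \left(- \frac{1}{145}\right) = \sqrt{\left(\left(\left(\frac{2247}{1363} + \frac{6575}{524}\right) - 13241\right) - 345\right) - 21} \left(- \frac{1}{145}\right) = \sqrt{\left(\left(\frac{10139153}{714212} - 13241\right) - 345\right) - 21} \left(- \frac{1}{145}\right) = \sqrt{\left(- \frac{9446741939}{714212} - 345\right) - 21} \left(- \frac{1}{145}\right) = \sqrt{- \frac{9693145079}{714212} - 21} \left(- \frac{1}{145}\right) = \sqrt{- \frac{9708143531}{714212}} \left(- \frac{1}{145}\right) = \frac{i \sqrt{1733418151890643}}{357106} \left(- \frac{1}{145}\right) = - \frac{i \sqrt{1733418151890643}}{51780370}$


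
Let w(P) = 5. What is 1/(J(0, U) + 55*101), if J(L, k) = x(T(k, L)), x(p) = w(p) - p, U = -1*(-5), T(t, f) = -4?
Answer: 1/5564 ≈ 0.00017973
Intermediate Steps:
U = 5
x(p) = 5 - p
J(L, k) = 9 (J(L, k) = 5 - 1*(-4) = 5 + 4 = 9)
1/(J(0, U) + 55*101) = 1/(9 + 55*101) = 1/(9 + 5555) = 1/5564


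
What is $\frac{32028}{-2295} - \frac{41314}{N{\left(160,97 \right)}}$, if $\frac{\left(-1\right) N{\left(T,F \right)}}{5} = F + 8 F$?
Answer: $- \frac{2178}{485} \approx -4.4907$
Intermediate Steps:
$N{\left(T,F \right)} = - 45 F$ ($N{\left(T,F \right)} = - 5 \left(F + 8 F\right) = - 5 \cdot 9 F = - 45 F$)
$\frac{32028}{-2295} - \frac{41314}{N{\left(160,97 \right)}} = \frac{32028}{-2295} - \frac{41314}{\left(-45\right) 97} = 32028 \left(- \frac{1}{2295}\right) - \frac{41314}{-4365} = - \frac{628}{45} - - \frac{41314}{4365} = - \frac{628}{45} + \frac{41314}{4365} = - \frac{2178}{485}$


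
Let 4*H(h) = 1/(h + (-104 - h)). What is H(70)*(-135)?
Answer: 135/416 ≈ 0.32452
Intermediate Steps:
H(h) = -1/416 (H(h) = 1/(4*(h + (-104 - h))) = (¼)/(-104) = (¼)*(-1/104) = -1/416)
H(70)*(-135) = -1/416*(-135) = 135/416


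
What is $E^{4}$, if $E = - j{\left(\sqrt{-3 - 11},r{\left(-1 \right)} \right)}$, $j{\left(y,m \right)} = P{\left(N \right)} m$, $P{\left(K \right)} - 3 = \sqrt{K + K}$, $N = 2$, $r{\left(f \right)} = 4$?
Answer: $160000$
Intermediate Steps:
$P{\left(K \right)} = 3 + \sqrt{2} \sqrt{K}$ ($P{\left(K \right)} = 3 + \sqrt{K + K} = 3 + \sqrt{2 K} = 3 + \sqrt{2} \sqrt{K}$)
$j{\left(y,m \right)} = 5 m$ ($j{\left(y,m \right)} = \left(3 + \sqrt{2} \sqrt{2}\right) m = \left(3 + 2\right) m = 5 m$)
$E = -20$ ($E = - 5 \cdot 4 = \left(-1\right) 20 = -20$)
$E^{4} = \left(-20\right)^{4} = 160000$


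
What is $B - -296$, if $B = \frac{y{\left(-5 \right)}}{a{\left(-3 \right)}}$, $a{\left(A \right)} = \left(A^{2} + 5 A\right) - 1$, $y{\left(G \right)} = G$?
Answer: $\frac{2077}{7} \approx 296.71$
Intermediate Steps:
$a{\left(A \right)} = -1 + A^{2} + 5 A$
$B = \frac{5}{7}$ ($B = - \frac{5}{-1 + \left(-3\right)^{2} + 5 \left(-3\right)} = - \frac{5}{-1 + 9 - 15} = - \frac{5}{-7} = \left(-5\right) \left(- \frac{1}{7}\right) = \frac{5}{7} \approx 0.71429$)
$B - -296 = \frac{5}{7} - -296 = \frac{5}{7} + 296 = \frac{2077}{7}$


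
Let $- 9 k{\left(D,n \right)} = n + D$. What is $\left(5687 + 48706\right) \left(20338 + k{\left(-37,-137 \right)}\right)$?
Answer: $1107296432$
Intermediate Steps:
$k{\left(D,n \right)} = - \frac{D}{9} - \frac{n}{9}$ ($k{\left(D,n \right)} = - \frac{n + D}{9} = - \frac{D + n}{9} = - \frac{D}{9} - \frac{n}{9}$)
$\left(5687 + 48706\right) \left(20338 + k{\left(-37,-137 \right)}\right) = \left(5687 + 48706\right) \left(20338 - - \frac{58}{3}\right) = 54393 \left(20338 + \left(\frac{37}{9} + \frac{137}{9}\right)\right) = 54393 \left(20338 + \frac{58}{3}\right) = 54393 \cdot \frac{61072}{3} = 1107296432$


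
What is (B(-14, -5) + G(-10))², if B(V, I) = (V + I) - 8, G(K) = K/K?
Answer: 676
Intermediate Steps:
G(K) = 1
B(V, I) = -8 + I + V (B(V, I) = (I + V) - 8 = -8 + I + V)
(B(-14, -5) + G(-10))² = ((-8 - 5 - 14) + 1)² = (-27 + 1)² = (-26)² = 676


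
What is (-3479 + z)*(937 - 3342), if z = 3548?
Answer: -165945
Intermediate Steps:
(-3479 + z)*(937 - 3342) = (-3479 + 3548)*(937 - 3342) = 69*(-2405) = -165945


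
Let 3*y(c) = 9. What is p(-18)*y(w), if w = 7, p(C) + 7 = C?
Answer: -75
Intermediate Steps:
p(C) = -7 + C
y(c) = 3 (y(c) = (⅓)*9 = 3)
p(-18)*y(w) = (-7 - 18)*3 = -25*3 = -75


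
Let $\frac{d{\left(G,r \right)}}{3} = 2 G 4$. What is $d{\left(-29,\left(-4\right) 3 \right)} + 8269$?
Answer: $7573$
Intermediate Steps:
$d{\left(G,r \right)} = 24 G$ ($d{\left(G,r \right)} = 3 \cdot 2 G 4 = 3 \cdot 8 G = 24 G$)
$d{\left(-29,\left(-4\right) 3 \right)} + 8269 = 24 \left(-29\right) + 8269 = -696 + 8269 = 7573$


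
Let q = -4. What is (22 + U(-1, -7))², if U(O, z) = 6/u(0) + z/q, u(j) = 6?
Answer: 9801/16 ≈ 612.56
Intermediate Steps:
U(O, z) = 1 - z/4 (U(O, z) = 6/6 + z/(-4) = 6*(⅙) + z*(-¼) = 1 - z/4)
(22 + U(-1, -7))² = (22 + (1 - ¼*(-7)))² = (22 + (1 + 7/4))² = (22 + 11/4)² = (99/4)² = 9801/16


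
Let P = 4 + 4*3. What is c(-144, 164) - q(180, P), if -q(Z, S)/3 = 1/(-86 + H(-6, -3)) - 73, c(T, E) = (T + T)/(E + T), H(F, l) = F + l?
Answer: -22176/95 ≈ -233.43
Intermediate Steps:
c(T, E) = 2*T/(E + T) (c(T, E) = (2*T)/(E + T) = 2*T/(E + T))
P = 16 (P = 4 + 12 = 16)
q(Z, S) = 20808/95 (q(Z, S) = -3*(1/(-86 + (-6 - 3)) - 73) = -3*(1/(-86 - 9) - 73) = -3*(1/(-95) - 73) = -3*(-1/95 - 73) = -3*(-6936/95) = 20808/95)
c(-144, 164) - q(180, P) = 2*(-144)/(164 - 144) - 1*20808/95 = 2*(-144)/20 - 20808/95 = 2*(-144)*(1/20) - 20808/95 = -72/5 - 20808/95 = -22176/95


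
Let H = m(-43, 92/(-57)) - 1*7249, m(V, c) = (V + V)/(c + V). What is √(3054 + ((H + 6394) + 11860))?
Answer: √90929895877/2543 ≈ 118.58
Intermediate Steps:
m(V, c) = 2*V/(V + c) (m(V, c) = (2*V)/(V + c) = 2*V/(V + c))
H = -18429305/2543 (H = 2*(-43)/(-43 + 92/(-57)) - 1*7249 = 2*(-43)/(-43 + 92*(-1/57)) - 7249 = 2*(-43)/(-43 - 92/57) - 7249 = 2*(-43)/(-2543/57) - 7249 = 2*(-43)*(-57/2543) - 7249 = 4902/2543 - 7249 = -18429305/2543 ≈ -7247.1)
√(3054 + ((H + 6394) + 11860)) = √(3054 + ((-18429305/2543 + 6394) + 11860)) = √(3054 + (-2169363/2543 + 11860)) = √(3054 + 27990617/2543) = √(35756939/2543) = √90929895877/2543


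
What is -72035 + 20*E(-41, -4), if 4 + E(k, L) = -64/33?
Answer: -2381075/33 ≈ -72154.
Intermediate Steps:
E(k, L) = -196/33 (E(k, L) = -4 - 64/33 = -196/33)
-72035 + 20*E(-41, -4) = -72035 + 20*(-196/33) = -72035 - 3920/33 = -2381075/33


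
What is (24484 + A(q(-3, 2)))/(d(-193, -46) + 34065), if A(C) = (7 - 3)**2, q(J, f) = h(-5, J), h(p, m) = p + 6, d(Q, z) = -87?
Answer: 1750/2427 ≈ 0.72106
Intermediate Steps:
h(p, m) = 6 + p
q(J, f) = 1 (q(J, f) = 6 - 5 = 1)
A(C) = 16 (A(C) = 4**2 = 16)
(24484 + A(q(-3, 2)))/(d(-193, -46) + 34065) = (24484 + 16)/(-87 + 34065) = 24500/33978 = 24500*(1/33978) = 1750/2427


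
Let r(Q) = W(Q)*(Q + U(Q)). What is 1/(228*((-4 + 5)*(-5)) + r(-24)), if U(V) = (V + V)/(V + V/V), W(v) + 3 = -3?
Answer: -23/23196 ≈ -0.00099155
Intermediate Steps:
W(v) = -6 (W(v) = -3 - 3 = -6)
U(V) = 2*V/(1 + V) (U(V) = (2*V)/(V + 1) = (2*V)/(1 + V) = 2*V/(1 + V))
r(Q) = -6*Q - 12*Q/(1 + Q) (r(Q) = -6*(Q + 2*Q/(1 + Q)) = -6*Q - 12*Q/(1 + Q))
1/(228*((-4 + 5)*(-5)) + r(-24)) = 1/(228*((-4 + 5)*(-5)) + 6*(-24)*(-3 - 1*(-24))/(1 - 24)) = 1/(228*(1*(-5)) + 6*(-24)*(-3 + 24)/(-23)) = 1/(228*(-5) + 6*(-24)*(-1/23)*21) = 1/(-1140 + 3024/23) = 1/(-23196/23) = -23/23196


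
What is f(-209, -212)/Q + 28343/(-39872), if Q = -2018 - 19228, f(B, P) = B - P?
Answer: -14340357/20169536 ≈ -0.71099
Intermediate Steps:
Q = -21246
f(-209, -212)/Q + 28343/(-39872) = (-209 - 1*(-212))/(-21246) + 28343/(-39872) = (-209 + 212)*(-1/21246) + 28343*(-1/39872) = 3*(-1/21246) - 4049/5696 = -1/7082 - 4049/5696 = -14340357/20169536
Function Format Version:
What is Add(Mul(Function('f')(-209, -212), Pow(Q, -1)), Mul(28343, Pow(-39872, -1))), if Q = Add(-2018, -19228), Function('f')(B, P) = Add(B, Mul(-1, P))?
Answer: Rational(-14340357, 20169536) ≈ -0.71099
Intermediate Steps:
Q = -21246
Add(Mul(Function('f')(-209, -212), Pow(Q, -1)), Mul(28343, Pow(-39872, -1))) = Add(Mul(Add(-209, Mul(-1, -212)), Pow(-21246, -1)), Mul(28343, Pow(-39872, -1))) = Add(Mul(Add(-209, 212), Rational(-1, 21246)), Mul(28343, Rational(-1, 39872))) = Add(Mul(3, Rational(-1, 21246)), Rational(-4049, 5696)) = Add(Rational(-1, 7082), Rational(-4049, 5696)) = Rational(-14340357, 20169536)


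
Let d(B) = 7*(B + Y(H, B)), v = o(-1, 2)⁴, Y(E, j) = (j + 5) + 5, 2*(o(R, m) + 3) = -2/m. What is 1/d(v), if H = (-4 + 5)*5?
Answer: 8/17367 ≈ 0.00046064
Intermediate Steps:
o(R, m) = -3 - 1/m (o(R, m) = -3 + (-2/m)/2 = -3 - 1/m)
H = 5 (H = 1*5 = 5)
Y(E, j) = 10 + j (Y(E, j) = (5 + j) + 5 = 10 + j)
v = 2401/16 (v = (-3 - 1/2)⁴ = (-3 - 1*½)⁴ = (-3 - ½)⁴ = (-7/2)⁴ = 2401/16 ≈ 150.06)
d(B) = 70 + 14*B (d(B) = 7*(B + (10 + B)) = 7*(10 + 2*B) = 70 + 14*B)
1/d(v) = 1/(70 + 14*(2401/16)) = 1/(70 + 16807/8) = 1/(17367/8) = 8/17367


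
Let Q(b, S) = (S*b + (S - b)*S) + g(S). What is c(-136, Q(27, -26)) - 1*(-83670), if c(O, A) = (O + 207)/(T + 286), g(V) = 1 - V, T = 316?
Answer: 50369411/602 ≈ 83670.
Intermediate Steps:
Q(b, S) = 1 - S + S*b + S*(S - b) (Q(b, S) = (S*b + (S - b)*S) + (1 - S) = (S*b + S*(S - b)) + (1 - S) = 1 - S + S*b + S*(S - b))
c(O, A) = 207/602 + O/602 (c(O, A) = (O + 207)/(316 + 286) = (207 + O)/602 = (207 + O)*(1/602) = 207/602 + O/602)
c(-136, Q(27, -26)) - 1*(-83670) = (207/602 + (1/602)*(-136)) - 1*(-83670) = (207/602 - 68/301) + 83670 = 71/602 + 83670 = 50369411/602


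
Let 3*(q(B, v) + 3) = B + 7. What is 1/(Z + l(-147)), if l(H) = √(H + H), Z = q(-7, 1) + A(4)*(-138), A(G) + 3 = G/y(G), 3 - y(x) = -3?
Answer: -I/(-319*I + 7*√6) ≈ 0.0031258 - 0.00016801*I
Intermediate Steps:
y(x) = 6 (y(x) = 3 - 1*(-3) = 3 + 3 = 6)
q(B, v) = -⅔ + B/3 (q(B, v) = -3 + (B + 7)/3 = -3 + (7 + B)/3 = -3 + (7/3 + B/3) = -⅔ + B/3)
A(G) = -3 + G/6
Z = 319 (Z = (-⅔ + (⅓)*(-7)) + (-3 + (⅙)*4)*(-138) = (-⅔ - 7/3) + (-3 + ⅔)*(-138) = -3 - 7/3*(-138) = -3 + 322 = 319)
l(H) = √2*√H (l(H) = √(2*H) = √2*√H)
1/(Z + l(-147)) = 1/(319 + √2*√(-147)) = 1/(319 + √2*(7*I*√3)) = 1/(319 + 7*I*√6)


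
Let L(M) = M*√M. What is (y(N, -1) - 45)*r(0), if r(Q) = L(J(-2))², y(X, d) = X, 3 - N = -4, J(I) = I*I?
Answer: -2432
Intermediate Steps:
J(I) = I²
N = 7 (N = 3 - 1*(-4) = 3 + 4 = 7)
L(M) = M^(3/2)
r(Q) = 64 (r(Q) = (((-2)²)^(3/2))² = (4^(3/2))² = 8² = 64)
(y(N, -1) - 45)*r(0) = (7 - 45)*64 = -38*64 = -2432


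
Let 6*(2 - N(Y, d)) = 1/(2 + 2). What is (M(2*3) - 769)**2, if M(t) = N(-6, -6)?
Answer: 338891281/576 ≈ 5.8835e+5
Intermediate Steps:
N(Y, d) = 47/24 (N(Y, d) = 2 - 1/(6*(2 + 2)) = 2 - 1/6/4 = 2 - 1/6*1/4 = 2 - 1/24 = 47/24)
M(t) = 47/24
(M(2*3) - 769)**2 = (47/24 - 769)**2 = (-18409/24)**2 = 338891281/576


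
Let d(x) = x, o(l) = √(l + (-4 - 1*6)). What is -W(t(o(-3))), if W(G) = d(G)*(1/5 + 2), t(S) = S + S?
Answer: -22*I*√13/5 ≈ -15.864*I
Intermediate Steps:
o(l) = √(-10 + l) (o(l) = √(l + (-4 - 6)) = √(l - 10) = √(-10 + l))
t(S) = 2*S
W(G) = 11*G/5 (W(G) = G*(1/5 + 2) = G*(⅕ + 2) = G*(11/5) = 11*G/5)
-W(t(o(-3))) = -11*2*√(-10 - 3)/5 = -11*2*√(-13)/5 = -11*2*(I*√13)/5 = -11*2*I*√13/5 = -22*I*√13/5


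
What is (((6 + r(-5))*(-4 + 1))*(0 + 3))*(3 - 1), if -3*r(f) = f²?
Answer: 42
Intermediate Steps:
r(f) = -f²/3
(((6 + r(-5))*(-4 + 1))*(0 + 3))*(3 - 1) = (((6 - ⅓*(-5)²)*(-4 + 1))*(0 + 3))*(3 - 1) = (((6 - ⅓*25)*(-3))*3)*2 = (((6 - 25/3)*(-3))*3)*2 = (-7/3*(-3)*3)*2 = (7*3)*2 = 21*2 = 42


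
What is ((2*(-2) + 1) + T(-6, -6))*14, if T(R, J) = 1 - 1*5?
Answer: -98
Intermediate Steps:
T(R, J) = -4 (T(R, J) = 1 - 5 = -4)
((2*(-2) + 1) + T(-6, -6))*14 = ((2*(-2) + 1) - 4)*14 = ((-4 + 1) - 4)*14 = (-3 - 4)*14 = -7*14 = -98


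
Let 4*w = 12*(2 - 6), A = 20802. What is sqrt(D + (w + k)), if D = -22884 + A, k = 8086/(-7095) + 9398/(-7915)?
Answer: I*sqrt(10577563889575386)/2246277 ≈ 45.786*I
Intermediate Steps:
k = -5227180/2246277 (k = 8086*(-1/7095) + 9398*(-1/7915) = -8086/7095 - 9398/7915 = -5227180/2246277 ≈ -2.3270)
w = -12 (w = (12*(2 - 6))/4 = (12*(-4))/4 = (1/4)*(-48) = -12)
D = -2082 (D = -22884 + 20802 = -2082)
sqrt(D + (w + k)) = sqrt(-2082 + (-12 - 5227180/2246277)) = sqrt(-2082 - 32182504/2246277) = sqrt(-4708931218/2246277) = I*sqrt(10577563889575386)/2246277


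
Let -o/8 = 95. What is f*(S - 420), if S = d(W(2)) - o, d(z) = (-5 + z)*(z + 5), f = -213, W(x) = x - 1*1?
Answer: -67308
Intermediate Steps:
o = -760 (o = -8*95 = -760)
W(x) = -1 + x (W(x) = x - 1 = -1 + x)
d(z) = (-5 + z)*(5 + z)
S = 736 (S = (-25 + (-1 + 2)**2) - 1*(-760) = (-25 + 1**2) + 760 = (-25 + 1) + 760 = -24 + 760 = 736)
f*(S - 420) = -213*(736 - 420) = -213*316 = -67308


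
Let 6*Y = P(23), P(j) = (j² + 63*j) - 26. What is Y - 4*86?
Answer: -56/3 ≈ -18.667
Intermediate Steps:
P(j) = -26 + j² + 63*j
Y = 976/3 (Y = (-26 + 23² + 63*23)/6 = (-26 + 529 + 1449)/6 = (⅙)*1952 = 976/3 ≈ 325.33)
Y - 4*86 = 976/3 - 4*86 = 976/3 - 1*344 = 976/3 - 344 = -56/3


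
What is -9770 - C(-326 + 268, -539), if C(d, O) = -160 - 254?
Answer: -9356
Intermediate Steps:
C(d, O) = -414
-9770 - C(-326 + 268, -539) = -9770 - 1*(-414) = -9770 + 414 = -9356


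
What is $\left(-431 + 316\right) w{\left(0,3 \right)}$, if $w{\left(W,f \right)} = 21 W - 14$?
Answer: $1610$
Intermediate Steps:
$w{\left(W,f \right)} = -14 + 21 W$
$\left(-431 + 316\right) w{\left(0,3 \right)} = \left(-431 + 316\right) \left(-14 + 21 \cdot 0\right) = - 115 \left(-14 + 0\right) = \left(-115\right) \left(-14\right) = 1610$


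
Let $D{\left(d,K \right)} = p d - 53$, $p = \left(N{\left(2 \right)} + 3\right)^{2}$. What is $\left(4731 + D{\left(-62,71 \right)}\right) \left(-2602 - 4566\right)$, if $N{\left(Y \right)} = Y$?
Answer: $-22421504$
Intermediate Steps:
$p = 25$ ($p = \left(2 + 3\right)^{2} = 5^{2} = 25$)
$D{\left(d,K \right)} = -53 + 25 d$ ($D{\left(d,K \right)} = 25 d - 53 = -53 + 25 d$)
$\left(4731 + D{\left(-62,71 \right)}\right) \left(-2602 - 4566\right) = \left(4731 + \left(-53 + 25 \left(-62\right)\right)\right) \left(-2602 - 4566\right) = \left(4731 - 1603\right) \left(-7168\right) = 3128 \left(-7168\right) = -22421504$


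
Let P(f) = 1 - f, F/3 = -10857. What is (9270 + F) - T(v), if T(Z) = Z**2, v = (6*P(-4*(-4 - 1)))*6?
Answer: -491157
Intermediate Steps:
F = -32571 (F = 3*(-10857) = -32571)
v = -684 (v = (6*(1 - (-4)*(-4 - 1)))*6 = (6*(1 - (-4)*(-5)))*6 = (6*(1 - 1*20))*6 = (6*(1 - 20))*6 = (6*(-19))*6 = -114*6 = -684)
(9270 + F) - T(v) = (9270 - 32571) - 1*(-684)**2 = -23301 - 1*467856 = -23301 - 467856 = -491157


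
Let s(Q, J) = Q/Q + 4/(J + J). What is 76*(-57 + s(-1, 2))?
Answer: -4180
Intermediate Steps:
s(Q, J) = 1 + 2/J (s(Q, J) = 1 + 4/((2*J)) = 1 + 4*(1/(2*J)) = 1 + 2/J)
76*(-57 + s(-1, 2)) = 76*(-57 + (2 + 2)/2) = 76*(-57 + (½)*4) = 76*(-57 + 2) = 76*(-55) = -4180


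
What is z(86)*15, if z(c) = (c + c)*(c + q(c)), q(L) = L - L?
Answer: 221880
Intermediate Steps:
q(L) = 0
z(c) = 2*c**2 (z(c) = (c + c)*(c + 0) = (2*c)*c = 2*c**2)
z(86)*15 = (2*86**2)*15 = (2*7396)*15 = 14792*15 = 221880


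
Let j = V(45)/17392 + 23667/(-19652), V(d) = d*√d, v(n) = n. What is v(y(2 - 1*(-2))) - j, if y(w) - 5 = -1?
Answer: 102275/19652 - 135*√5/17392 ≈ 5.1870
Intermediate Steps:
y(w) = 4 (y(w) = 5 - 1 = 4)
V(d) = d^(3/2)
j = -23667/19652 + 135*√5/17392 (j = 45^(3/2)/17392 + 23667/(-19652) = (135*√5)*(1/17392) + 23667*(-1/19652) = 135*√5/17392 - 23667/19652 = -23667/19652 + 135*√5/17392 ≈ -1.1869)
v(y(2 - 1*(-2))) - j = 4 - (-23667/19652 + 135*√5/17392) = 4 + (23667/19652 - 135*√5/17392) = 102275/19652 - 135*√5/17392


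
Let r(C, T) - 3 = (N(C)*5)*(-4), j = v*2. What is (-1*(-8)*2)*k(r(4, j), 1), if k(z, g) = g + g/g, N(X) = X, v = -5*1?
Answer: 32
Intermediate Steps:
v = -5
j = -10 (j = -5*2 = -10)
r(C, T) = 3 - 20*C (r(C, T) = 3 + (C*5)*(-4) = 3 + (5*C)*(-4) = 3 - 20*C)
k(z, g) = 1 + g (k(z, g) = g + 1 = 1 + g)
(-1*(-8)*2)*k(r(4, j), 1) = (-1*(-8)*2)*(1 + 1) = (8*2)*2 = 16*2 = 32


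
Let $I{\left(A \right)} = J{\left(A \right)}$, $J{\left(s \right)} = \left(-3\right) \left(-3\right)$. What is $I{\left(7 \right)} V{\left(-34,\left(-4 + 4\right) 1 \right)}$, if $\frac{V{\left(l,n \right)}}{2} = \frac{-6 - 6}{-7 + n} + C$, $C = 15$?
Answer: $\frac{2106}{7} \approx 300.86$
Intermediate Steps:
$J{\left(s \right)} = 9$
$V{\left(l,n \right)} = 30 - \frac{24}{-7 + n}$ ($V{\left(l,n \right)} = 2 \left(\frac{-6 - 6}{-7 + n} + 15\right) = 2 \left(- \frac{12}{-7 + n} + 15\right) = 2 \left(15 - \frac{12}{-7 + n}\right) = 30 - \frac{24}{-7 + n}$)
$I{\left(A \right)} = 9$
$I{\left(7 \right)} V{\left(-34,\left(-4 + 4\right) 1 \right)} = 9 \frac{6 \left(-39 + 5 \left(-4 + 4\right) 1\right)}{-7 + \left(-4 + 4\right) 1} = 9 \frac{6 \left(-39 + 5 \cdot 0 \cdot 1\right)}{-7 + 0 \cdot 1} = 9 \frac{6 \left(-39 + 5 \cdot 0\right)}{-7 + 0} = 9 \frac{6 \left(-39 + 0\right)}{-7} = 9 \cdot 6 \left(- \frac{1}{7}\right) \left(-39\right) = 9 \cdot \frac{234}{7} = \frac{2106}{7}$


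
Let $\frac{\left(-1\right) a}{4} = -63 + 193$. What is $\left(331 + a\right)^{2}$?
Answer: $35721$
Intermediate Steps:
$a = -520$ ($a = - 4 \left(-63 + 193\right) = \left(-4\right) 130 = -520$)
$\left(331 + a\right)^{2} = \left(331 - 520\right)^{2} = \left(-189\right)^{2} = 35721$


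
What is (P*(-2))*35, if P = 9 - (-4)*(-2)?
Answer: -70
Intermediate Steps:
P = 1 (P = 9 - 1*8 = 9 - 8 = 1)
(P*(-2))*35 = (1*(-2))*35 = -2*35 = -70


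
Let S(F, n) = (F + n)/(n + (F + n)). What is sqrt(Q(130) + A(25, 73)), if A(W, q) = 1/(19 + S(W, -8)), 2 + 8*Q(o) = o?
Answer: sqrt(141799)/94 ≈ 4.0060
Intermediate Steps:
Q(o) = -1/4 + o/8
S(F, n) = (F + n)/(F + 2*n)
A(W, q) = 1/(19 + (-8 + W)/(-16 + W)) (A(W, q) = 1/(19 + (W - 8)/(W + 2*(-8))) = 1/(19 + (-8 + W)/(W - 16)) = 1/(19 + (-8 + W)/(-16 + W)))
sqrt(Q(130) + A(25, 73)) = sqrt((-1/4 + (1/8)*130) + (-16 + 25)/(4*(-78 + 5*25))) = sqrt((-1/4 + 65/4) + (1/4)*9/(-78 + 125)) = sqrt(16 + (1/4)*9/47) = sqrt(16 + (1/4)*(1/47)*9) = sqrt(16 + 9/188) = sqrt(3017/188) = sqrt(141799)/94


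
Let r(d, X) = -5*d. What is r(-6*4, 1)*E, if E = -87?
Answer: -10440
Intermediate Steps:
r(-6*4, 1)*E = -(-30)*4*(-87) = -5*(-24)*(-87) = 120*(-87) = -10440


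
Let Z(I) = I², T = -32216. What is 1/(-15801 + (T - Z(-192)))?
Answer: -1/84881 ≈ -1.1781e-5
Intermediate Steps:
1/(-15801 + (T - Z(-192))) = 1/(-15801 + (-32216 - 1*(-192)²)) = 1/(-15801 + (-32216 - 1*36864)) = 1/(-15801 + (-32216 - 36864)) = 1/(-15801 - 69080) = 1/(-84881) = -1/84881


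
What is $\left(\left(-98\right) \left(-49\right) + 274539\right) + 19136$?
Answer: $298477$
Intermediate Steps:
$\left(\left(-98\right) \left(-49\right) + 274539\right) + 19136 = \left(4802 + 274539\right) + 19136 = 279341 + 19136 = 298477$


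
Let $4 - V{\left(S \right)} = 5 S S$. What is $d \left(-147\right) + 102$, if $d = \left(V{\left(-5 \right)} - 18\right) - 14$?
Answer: $22593$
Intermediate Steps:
$V{\left(S \right)} = 4 - 5 S^{2}$ ($V{\left(S \right)} = 4 - 5 S S = 4 - 5 S^{2}$)
$d = -153$ ($d = \left(\left(4 - 5 \left(-5\right)^{2}\right) - 18\right) - 14 = \left(\left(4 - 125\right) - 18\right) - 14 = \left(-121 - 18\right) - 14 = -139 - 14 = -153$)
$d \left(-147\right) + 102 = \left(-153\right) \left(-147\right) + 102 = 22491 + 102 = 22593$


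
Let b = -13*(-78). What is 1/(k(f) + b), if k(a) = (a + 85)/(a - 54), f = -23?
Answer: 77/78016 ≈ 0.00098698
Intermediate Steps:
b = 1014
k(a) = (85 + a)/(-54 + a)
1/(k(f) + b) = 1/((85 - 23)/(-54 - 23) + 1014) = 1/(62/(-77) + 1014) = 1/(-1/77*62 + 1014) = 1/(-62/77 + 1014) = 1/(78016/77) = 77/78016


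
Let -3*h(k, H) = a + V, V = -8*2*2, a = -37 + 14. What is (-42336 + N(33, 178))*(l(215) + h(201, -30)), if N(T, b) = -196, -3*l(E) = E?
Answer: 6805120/3 ≈ 2.2684e+6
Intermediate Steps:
l(E) = -E/3
a = -23
V = -32 (V = -4*4*2 = -16*2 = -32)
h(k, H) = 55/3 (h(k, H) = -(-23 - 32)/3 = -⅓*(-55) = 55/3)
(-42336 + N(33, 178))*(l(215) + h(201, -30)) = (-42336 - 196)*(-⅓*215 + 55/3) = -42532*(-215/3 + 55/3) = -42532*(-160/3) = 6805120/3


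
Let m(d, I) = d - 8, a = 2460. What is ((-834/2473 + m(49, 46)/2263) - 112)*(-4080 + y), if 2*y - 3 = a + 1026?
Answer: 2936109497427/11192798 ≈ 2.6232e+5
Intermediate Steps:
m(d, I) = -8 + d
y = 3489/2 (y = 3/2 + (2460 + 1026)/2 = 3/2 + (½)*3486 = 3/2 + 1743 = 3489/2 ≈ 1744.5)
((-834/2473 + m(49, 46)/2263) - 112)*(-4080 + y) = ((-834/2473 + (-8 + 49)/2263) - 112)*(-4080 + 3489/2) = ((-834*1/2473 + 41*(1/2263)) - 112)*(-4671/2) = ((-834/2473 + 41/2263) - 112)*(-4671/2) = (-1785949/5596399 - 112)*(-4671/2) = -628582637/5596399*(-4671/2) = 2936109497427/11192798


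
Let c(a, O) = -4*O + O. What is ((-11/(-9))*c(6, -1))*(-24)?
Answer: -88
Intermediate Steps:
c(a, O) = -3*O
((-11/(-9))*c(6, -1))*(-24) = ((-11/(-9))*(-3*(-1)))*(-24) = (-11*(-1/9)*3)*(-24) = ((11/9)*3)*(-24) = (11/3)*(-24) = -88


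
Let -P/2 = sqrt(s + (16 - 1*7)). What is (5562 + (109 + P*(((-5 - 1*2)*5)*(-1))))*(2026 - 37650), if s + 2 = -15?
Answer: -202023704 + 4987360*I*sqrt(2) ≈ -2.0202e+8 + 7.0532e+6*I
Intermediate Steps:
s = -17 (s = -2 - 15 = -17)
P = -4*I*sqrt(2) (P = -2*sqrt(-17 + (16 - 1*7)) = -2*sqrt(-17 + (16 - 7)) = -2*sqrt(-17 + 9) = -4*I*sqrt(2) ≈ -5.6569*I)
(5562 + (109 + P*(((-5 - 1*2)*5)*(-1))))*(2026 - 37650) = (5562 + (109 + (-4*I*sqrt(2))*(((-5 - 1*2)*5)*(-1))))*(2026 - 37650) = (5562 + (109 + (-4*I*sqrt(2))*(((-5 - 2)*5)*(-1))))*(-35624) = (5562 + (109 + (-4*I*sqrt(2))*(-7*5*(-1))))*(-35624) = (5562 + (109 + (-4*I*sqrt(2))*(-35*(-1))))*(-35624) = (5562 + (109 - 4*I*sqrt(2)*35))*(-35624) = (5562 + (109 - 140*I*sqrt(2)))*(-35624) = (5671 - 140*I*sqrt(2))*(-35624) = -202023704 + 4987360*I*sqrt(2)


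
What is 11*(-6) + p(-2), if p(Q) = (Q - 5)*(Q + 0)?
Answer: -52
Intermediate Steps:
p(Q) = Q*(-5 + Q) (p(Q) = (-5 + Q)*Q = Q*(-5 + Q))
11*(-6) + p(-2) = 11*(-6) - 2*(-5 - 2) = -66 - 2*(-7) = -66 + 14 = -52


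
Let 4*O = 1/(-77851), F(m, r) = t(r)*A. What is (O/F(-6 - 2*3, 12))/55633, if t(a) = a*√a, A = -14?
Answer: √3/17462933441856 ≈ 9.9184e-14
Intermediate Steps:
t(a) = a^(3/2)
F(m, r) = -14*r^(3/2) (F(m, r) = r^(3/2)*(-14) = -14*r^(3/2))
O = -1/311404 (O = (¼)/(-77851) = (¼)*(-1/77851) = -1/311404 ≈ -3.2113e-6)
(O/F(-6 - 2*3, 12))/55633 = -(-√3/1008)/311404/55633 = -(-√3/1008)/311404*(1/55633) = -(-1)*√3/313895232*(1/55633) = (√3/313895232)*(1/55633) = √3/17462933441856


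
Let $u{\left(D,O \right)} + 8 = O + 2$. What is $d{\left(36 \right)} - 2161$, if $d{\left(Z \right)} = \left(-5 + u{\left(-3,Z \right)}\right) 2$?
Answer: $-2111$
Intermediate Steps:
$u{\left(D,O \right)} = -6 + O$ ($u{\left(D,O \right)} = -8 + \left(O + 2\right) = -8 + \left(2 + O\right) = -6 + O$)
$d{\left(Z \right)} = -22 + 2 Z$ ($d{\left(Z \right)} = \left(-5 + \left(-6 + Z\right)\right) 2 = \left(-11 + Z\right) 2 = -22 + 2 Z$)
$d{\left(36 \right)} - 2161 = \left(-22 + 2 \cdot 36\right) - 2161 = \left(-22 + 72\right) - 2161 = 50 - 2161 = -2111$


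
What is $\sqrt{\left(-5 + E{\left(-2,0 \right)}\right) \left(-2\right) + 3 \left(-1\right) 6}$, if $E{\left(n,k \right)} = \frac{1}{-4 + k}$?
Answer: $\frac{i \sqrt{30}}{2} \approx 2.7386 i$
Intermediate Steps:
$\sqrt{\left(-5 + E{\left(-2,0 \right)}\right) \left(-2\right) + 3 \left(-1\right) 6} = \sqrt{\left(-5 + \frac{1}{-4 + 0}\right) \left(-2\right) + 3 \left(-1\right) 6} = \sqrt{\left(-5 + \frac{1}{-4}\right) \left(-2\right) - 18} = \sqrt{\left(-5 - \frac{1}{4}\right) \left(-2\right) - 18} = \sqrt{\left(- \frac{21}{4}\right) \left(-2\right) - 18} = \sqrt{\frac{21}{2} - 18} = \sqrt{- \frac{15}{2}} = \frac{i \sqrt{30}}{2}$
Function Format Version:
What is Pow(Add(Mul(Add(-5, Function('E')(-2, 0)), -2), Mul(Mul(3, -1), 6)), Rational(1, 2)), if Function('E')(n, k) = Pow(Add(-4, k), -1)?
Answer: Mul(Rational(1, 2), I, Pow(30, Rational(1, 2))) ≈ Mul(2.7386, I)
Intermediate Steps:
Pow(Add(Mul(Add(-5, Function('E')(-2, 0)), -2), Mul(Mul(3, -1), 6)), Rational(1, 2)) = Pow(Add(Mul(Add(-5, Pow(Add(-4, 0), -1)), -2), Mul(Mul(3, -1), 6)), Rational(1, 2)) = Pow(Add(Mul(Add(-5, Pow(-4, -1)), -2), Mul(-3, 6)), Rational(1, 2)) = Pow(Add(Mul(Add(-5, Rational(-1, 4)), -2), -18), Rational(1, 2)) = Pow(Add(Mul(Rational(-21, 4), -2), -18), Rational(1, 2)) = Pow(Add(Rational(21, 2), -18), Rational(1, 2)) = Pow(Rational(-15, 2), Rational(1, 2)) = Mul(Rational(1, 2), I, Pow(30, Rational(1, 2)))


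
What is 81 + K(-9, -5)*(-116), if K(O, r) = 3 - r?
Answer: -847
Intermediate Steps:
81 + K(-9, -5)*(-116) = 81 + (3 - 1*(-5))*(-116) = 81 + (3 + 5)*(-116) = 81 + 8*(-116) = 81 - 928 = -847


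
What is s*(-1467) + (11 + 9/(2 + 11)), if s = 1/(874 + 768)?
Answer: 230513/21346 ≈ 10.799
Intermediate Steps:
s = 1/1642 ≈ 0.00060901
s*(-1467) + (11 + 9/(2 + 11)) = (1/1642)*(-1467) + (11 + 9/(2 + 11)) = -1467/1642 + (11 + 9/13) = -1467/1642 + 152/13 = 230513/21346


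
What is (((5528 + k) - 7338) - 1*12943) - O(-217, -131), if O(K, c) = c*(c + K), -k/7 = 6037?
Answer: -102600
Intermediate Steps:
k = -42259 (k = -7*6037 = -42259)
O(K, c) = c*(K + c)
(((5528 + k) - 7338) - 1*12943) - O(-217, -131) = (((5528 - 42259) - 7338) - 1*12943) - (-131)*(-217 - 131) = ((-36731 - 7338) - 12943) - (-131)*(-348) = (-44069 - 12943) - 1*45588 = -57012 - 45588 = -102600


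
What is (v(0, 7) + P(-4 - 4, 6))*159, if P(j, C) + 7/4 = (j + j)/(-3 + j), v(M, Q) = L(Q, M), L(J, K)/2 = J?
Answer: 95877/44 ≈ 2179.0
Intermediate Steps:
L(J, K) = 2*J
v(M, Q) = 2*Q
P(j, C) = -7/4 + 2*j/(-3 + j) (P(j, C) = -7/4 + (j + j)/(-3 + j) = -7/4 + (2*j)/(-3 + j) = -7/4 + 2*j/(-3 + j))
(v(0, 7) + P(-4 - 4, 6))*159 = (2*7 + (21 + (-4 - 4))/(4*(-3 + (-4 - 4))))*159 = (14 + (21 - 8)/(4*(-3 - 8)))*159 = (14 + (¼)*13/(-11))*159 = (14 + (¼)*(-1/11)*13)*159 = (14 - 13/44)*159 = (603/44)*159 = 95877/44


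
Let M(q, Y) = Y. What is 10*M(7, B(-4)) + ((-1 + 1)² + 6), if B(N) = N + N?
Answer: -74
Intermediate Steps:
B(N) = 2*N
10*M(7, B(-4)) + ((-1 + 1)² + 6) = 10*(2*(-4)) + ((-1 + 1)² + 6) = 10*(-8) + (0² + 6) = -80 + (0 + 6) = -80 + 6 = -74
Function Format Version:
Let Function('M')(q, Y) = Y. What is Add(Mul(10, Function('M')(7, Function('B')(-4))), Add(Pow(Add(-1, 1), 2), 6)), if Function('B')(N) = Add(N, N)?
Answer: -74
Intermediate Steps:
Function('B')(N) = Mul(2, N)
Add(Mul(10, Function('M')(7, Function('B')(-4))), Add(Pow(Add(-1, 1), 2), 6)) = Add(Mul(10, Mul(2, -4)), Add(Pow(Add(-1, 1), 2), 6)) = Add(Mul(10, -8), Add(Pow(0, 2), 6)) = Add(-80, Add(0, 6)) = Add(-80, 6) = -74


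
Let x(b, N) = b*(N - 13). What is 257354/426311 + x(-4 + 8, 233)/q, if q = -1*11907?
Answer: 2689160398/5076085077 ≈ 0.52977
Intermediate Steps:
x(b, N) = b*(-13 + N)
q = -11907
257354/426311 + x(-4 + 8, 233)/q = 257354/426311 + ((-4 + 8)*(-13 + 233))/(-11907) = 257354*(1/426311) + (4*220)*(-1/11907) = 257354/426311 + 880*(-1/11907) = 257354/426311 - 880/11907 = 2689160398/5076085077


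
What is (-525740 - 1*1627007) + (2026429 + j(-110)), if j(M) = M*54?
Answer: -132258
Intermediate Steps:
j(M) = 54*M
(-525740 - 1*1627007) + (2026429 + j(-110)) = (-525740 - 1*1627007) + (2026429 + 54*(-110)) = (-525740 - 1627007) + (2026429 - 5940) = -2152747 + 2020489 = -132258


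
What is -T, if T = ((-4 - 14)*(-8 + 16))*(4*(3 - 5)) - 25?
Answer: -1127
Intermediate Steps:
T = 1127 (T = (-18*8)*(4*(-2)) - 25 = -144*(-8) - 25 = 1152 - 25 = 1127)
-T = -1*1127 = -1127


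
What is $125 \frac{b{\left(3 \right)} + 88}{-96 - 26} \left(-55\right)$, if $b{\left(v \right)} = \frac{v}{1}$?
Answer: $\frac{625625}{122} \approx 5128.1$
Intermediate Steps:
$b{\left(v \right)} = v$ ($b{\left(v \right)} = v 1 = v$)
$125 \frac{b{\left(3 \right)} + 88}{-96 - 26} \left(-55\right) = 125 \frac{3 + 88}{-96 - 26} \left(-55\right) = 125 \frac{91}{-122} \left(-55\right) = 125 \cdot 91 \left(- \frac{1}{122}\right) \left(-55\right) = 125 \left(- \frac{91}{122}\right) \left(-55\right) = \left(- \frac{11375}{122}\right) \left(-55\right) = \frac{625625}{122}$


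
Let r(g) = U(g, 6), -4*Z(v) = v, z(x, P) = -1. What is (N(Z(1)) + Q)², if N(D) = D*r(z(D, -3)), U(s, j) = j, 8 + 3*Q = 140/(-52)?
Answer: 156025/6084 ≈ 25.645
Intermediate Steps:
Q = -139/39 (Q = -8/3 + (140/(-52))/3 = -8/3 + (140*(-1/52))/3 = -8/3 + (⅓)*(-35/13) = -8/3 - 35/39 = -139/39 ≈ -3.5641)
Z(v) = -v/4
r(g) = 6
N(D) = 6*D (N(D) = D*6 = 6*D)
(N(Z(1)) + Q)² = (6*(-¼*1) - 139/39)² = (6*(-¼) - 139/39)² = (-3/2 - 139/39)² = (-395/78)² = 156025/6084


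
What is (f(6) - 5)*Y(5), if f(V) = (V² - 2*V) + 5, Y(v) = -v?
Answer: -120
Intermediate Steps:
f(V) = 5 + V² - 2*V
(f(6) - 5)*Y(5) = ((5 + 6² - 2*6) - 5)*(-1*5) = ((5 + 36 - 12) - 5)*(-5) = (29 - 5)*(-5) = 24*(-5) = -120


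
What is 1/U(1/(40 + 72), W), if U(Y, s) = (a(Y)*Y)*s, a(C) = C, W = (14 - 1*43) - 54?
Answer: -12544/83 ≈ -151.13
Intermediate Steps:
W = -83 (W = (14 - 43) - 54 = -29 - 54 = -83)
U(Y, s) = s*Y² (U(Y, s) = (Y*Y)*s = Y²*s = s*Y²)
1/U(1/(40 + 72), W) = 1/(-83/(40 + 72)²) = 1/(-83*(1/112)²) = 1/(-83*1/12544) = 1/(-83/12544) = -12544/83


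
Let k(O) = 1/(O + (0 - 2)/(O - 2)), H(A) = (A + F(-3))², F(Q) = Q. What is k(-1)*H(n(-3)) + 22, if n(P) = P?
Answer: -86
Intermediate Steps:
H(A) = (-3 + A)² (H(A) = (A - 3)² = (-3 + A)²)
k(O) = 1/(O - 2/(-2 + O))
k(-1)*H(n(-3)) + 22 = ((2 - 1*(-1))/(2 - 1*(-1)² + 2*(-1)))*(-3 - 3)² + 22 = ((2 + 1)/(2 - 1*1 - 2))*(-6)² + 22 = (3/(2 - 1 - 2))*36 + 22 = (3/(-1))*36 + 22 = -1*3*36 + 22 = -3*36 + 22 = -108 + 22 = -86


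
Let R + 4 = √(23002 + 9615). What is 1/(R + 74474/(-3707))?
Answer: 331042514/440243041629 + 178644037*√193/440243041629 ≈ 0.0063893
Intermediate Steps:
R = -4 + 13*√193 (R = -4 + √(23002 + 9615) = -4 + √32617 = -4 + 13*√193 ≈ 176.60)
1/(R + 74474/(-3707)) = 1/((-4 + 13*√193) + 74474/(-3707)) = 1/((-4 + 13*√193) + 74474*(-1/3707)) = 1/((-4 + 13*√193) - 74474/3707) = 1/(-89302/3707 + 13*√193)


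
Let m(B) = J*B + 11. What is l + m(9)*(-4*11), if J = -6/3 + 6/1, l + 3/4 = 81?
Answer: -7951/4 ≈ -1987.8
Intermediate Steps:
l = 321/4 (l = -¾ + 81 = 321/4 ≈ 80.250)
J = 4 (J = -6*⅓ + 6*1 = -2 + 6 = 4)
m(B) = 11 + 4*B (m(B) = 4*B + 11 = 11 + 4*B)
l + m(9)*(-4*11) = 321/4 + (11 + 4*9)*(-4*11) = 321/4 + (11 + 36)*(-44) = 321/4 + 47*(-44) = 321/4 - 2068 = -7951/4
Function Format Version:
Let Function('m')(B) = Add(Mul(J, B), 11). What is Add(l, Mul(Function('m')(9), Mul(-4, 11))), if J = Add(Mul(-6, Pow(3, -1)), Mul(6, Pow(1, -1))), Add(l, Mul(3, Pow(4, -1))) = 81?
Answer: Rational(-7951, 4) ≈ -1987.8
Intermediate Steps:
l = Rational(321, 4) (l = Add(Rational(-3, 4), 81) = Rational(321, 4) ≈ 80.250)
J = 4 (J = Add(Mul(-6, Rational(1, 3)), Mul(6, 1)) = Add(-2, 6) = 4)
Function('m')(B) = Add(11, Mul(4, B)) (Function('m')(B) = Add(Mul(4, B), 11) = Add(11, Mul(4, B)))
Add(l, Mul(Function('m')(9), Mul(-4, 11))) = Add(Rational(321, 4), Mul(Add(11, Mul(4, 9)), Mul(-4, 11))) = Add(Rational(321, 4), Mul(Add(11, 36), -44)) = Add(Rational(321, 4), Mul(47, -44)) = Add(Rational(321, 4), -2068) = Rational(-7951, 4)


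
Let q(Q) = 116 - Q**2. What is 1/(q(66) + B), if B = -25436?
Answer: -1/29676 ≈ -3.3697e-5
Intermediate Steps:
1/(q(66) + B) = 1/((116 - 1*66**2) - 25436) = 1/((116 - 1*4356) - 25436) = 1/((116 - 4356) - 25436) = 1/(-4240 - 25436) = 1/(-29676) = -1/29676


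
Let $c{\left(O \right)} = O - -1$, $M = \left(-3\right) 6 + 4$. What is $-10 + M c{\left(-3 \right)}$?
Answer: $18$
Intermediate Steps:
$M = -14$ ($M = -18 + 4 = -14$)
$c{\left(O \right)} = 1 + O$ ($c{\left(O \right)} = O + 1 = 1 + O$)
$-10 + M c{\left(-3 \right)} = -10 - 14 \left(1 - 3\right) = -10 - -28 = -10 + 28 = 18$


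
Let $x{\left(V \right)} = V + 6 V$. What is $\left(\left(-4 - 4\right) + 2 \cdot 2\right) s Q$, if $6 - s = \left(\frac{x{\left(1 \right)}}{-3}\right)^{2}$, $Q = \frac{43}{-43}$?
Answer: $\frac{20}{9} \approx 2.2222$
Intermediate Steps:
$x{\left(V \right)} = 7 V$
$Q = -1$ ($Q = 43 \left(- \frac{1}{43}\right) = -1$)
$s = \frac{5}{9}$ ($s = 6 - \left(\frac{7 \cdot 1}{-3}\right)^{2} = 6 - \left(7 \left(- \frac{1}{3}\right)\right)^{2} = 6 - \left(- \frac{7}{3}\right)^{2} = 6 - \frac{49}{9} = \frac{5}{9} \approx 0.55556$)
$\left(\left(-4 - 4\right) + 2 \cdot 2\right) s Q = \left(\left(-4 - 4\right) + 2 \cdot 2\right) \frac{5}{9} \left(-1\right) = \left(-8 + 4\right) \frac{5}{9} \left(-1\right) = \left(-4\right) \frac{5}{9} \left(-1\right) = \left(- \frac{20}{9}\right) \left(-1\right) = \frac{20}{9}$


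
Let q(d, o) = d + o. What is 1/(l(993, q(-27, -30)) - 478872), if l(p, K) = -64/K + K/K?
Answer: -57/27295583 ≈ -2.0883e-6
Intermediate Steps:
l(p, K) = 1 - 64/K (l(p, K) = -64/K + 1 = 1 - 64/K)
1/(l(993, q(-27, -30)) - 478872) = 1/((-64 + (-27 - 30))/(-27 - 30) - 478872) = 1/((-64 - 57)/(-57) - 478872) = 1/(-1/57*(-121) - 478872) = 1/(121/57 - 478872) = 1/(-27295583/57) = -57/27295583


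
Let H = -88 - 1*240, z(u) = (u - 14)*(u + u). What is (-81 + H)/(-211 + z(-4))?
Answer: 409/67 ≈ 6.1045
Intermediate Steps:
z(u) = 2*u*(-14 + u) (z(u) = (-14 + u)*(2*u) = 2*u*(-14 + u))
H = -328 (H = -88 - 240 = -328)
(-81 + H)/(-211 + z(-4)) = (-81 - 328)/(-211 + 2*(-4)*(-14 - 4)) = -409/(-211 + 2*(-4)*(-18)) = -409/(-211 + 144) = -409/(-67) = -409*(-1/67) = 409/67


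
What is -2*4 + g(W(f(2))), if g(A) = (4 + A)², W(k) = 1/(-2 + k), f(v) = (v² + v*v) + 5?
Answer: 1057/121 ≈ 8.7355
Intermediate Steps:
f(v) = 5 + 2*v² (f(v) = (v² + v²) + 5 = 2*v² + 5 = 5 + 2*v²)
-2*4 + g(W(f(2))) = -2*4 + (4 + 1/(-2 + (5 + 2*2²)))² = -8 + (4 + 1/(-2 + (5 + 2*4)))² = -8 + (4 + 1/(-2 + (5 + 8)))² = -8 + (4 + 1/(-2 + 13))² = -8 + (4 + 1/11)² = -8 + (45/11)² = -8 + 2025/121 = 1057/121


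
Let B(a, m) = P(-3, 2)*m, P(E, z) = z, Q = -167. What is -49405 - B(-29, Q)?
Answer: -49071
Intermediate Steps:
B(a, m) = 2*m
-49405 - B(-29, Q) = -49405 - 2*(-167) = -49405 - 1*(-334) = -49405 + 334 = -49071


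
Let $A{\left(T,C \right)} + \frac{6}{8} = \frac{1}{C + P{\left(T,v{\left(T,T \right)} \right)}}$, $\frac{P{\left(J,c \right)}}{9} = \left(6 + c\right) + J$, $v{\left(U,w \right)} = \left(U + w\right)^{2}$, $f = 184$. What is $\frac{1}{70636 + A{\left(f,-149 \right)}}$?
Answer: $\frac{4881508}{344806537961} \approx 1.4157 \cdot 10^{-5}$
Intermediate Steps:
$P{\left(J,c \right)} = 54 + 9 J + 9 c$ ($P{\left(J,c \right)} = 9 \left(\left(6 + c\right) + J\right) = 9 \left(6 + J + c\right) = 54 + 9 J + 9 c$)
$A{\left(T,C \right)} = - \frac{3}{4} + \frac{1}{54 + C + 9 T + 36 T^{2}}$ ($A{\left(T,C \right)} = - \frac{3}{4} + \frac{1}{C + \left(54 + 9 T + 9 \left(T + T\right)^{2}\right)} = - \frac{3}{4} + \frac{1}{C + \left(54 + 9 T + 9 \left(2 T\right)^{2}\right)} = - \frac{3}{4} + \frac{1}{C + \left(54 + 9 T + 9 \cdot 4 T^{2}\right)} = - \frac{3}{4} + \frac{1}{C + \left(54 + 9 T + 36 T^{2}\right)} = - \frac{3}{4} + \frac{1}{54 + C + 9 T + 36 T^{2}}$)
$\frac{1}{70636 + A{\left(f,-149 \right)}} = \frac{1}{70636 + \frac{-158 - 108 \cdot 184^{2} - 4968 - -447}{4 \left(54 - 149 + 9 \cdot 184 + 36 \cdot 184^{2}\right)}} = \frac{1}{70636 + \frac{-158 - 3656448 - 4968 + 447}{4 \left(54 - 149 + 1656 + 36 \cdot 33856\right)}} = \frac{1}{70636 + \frac{-158 - 3656448 - 4968 + 447}{4 \left(54 - 149 + 1656 + 1218816\right)}} = \frac{1}{70636 + \frac{1}{4} \cdot \frac{1}{1220377} \left(-3661127\right)} = \frac{1}{70636 - \frac{3661127}{4881508}} = \frac{1}{\frac{344806537961}{4881508}} = \frac{4881508}{344806537961}$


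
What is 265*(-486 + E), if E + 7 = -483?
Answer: -258640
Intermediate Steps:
E = -490 (E = -7 - 483 = -490)
265*(-486 + E) = 265*(-486 - 490) = 265*(-976) = -258640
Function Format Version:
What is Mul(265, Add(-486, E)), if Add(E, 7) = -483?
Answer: -258640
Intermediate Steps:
E = -490 (E = Add(-7, -483) = -490)
Mul(265, Add(-486, E)) = Mul(265, Add(-486, -490)) = Mul(265, -976) = -258640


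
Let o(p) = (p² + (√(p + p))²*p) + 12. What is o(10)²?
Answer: 97344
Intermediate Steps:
o(p) = 12 + 3*p² (o(p) = (p² + (√(2*p))²*p) + 12 = (p² + (√2*√p)²*p) + 12 = (p² + (2*p)*p) + 12 = (p² + 2*p²) + 12 = 3*p² + 12 = 12 + 3*p²)
o(10)² = (12 + 3*10²)² = (12 + 3*100)² = (12 + 300)² = 312² = 97344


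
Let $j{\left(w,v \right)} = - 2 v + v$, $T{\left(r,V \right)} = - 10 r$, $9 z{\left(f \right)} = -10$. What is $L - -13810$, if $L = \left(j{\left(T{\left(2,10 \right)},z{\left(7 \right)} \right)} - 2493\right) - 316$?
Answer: $\frac{99019}{9} \approx 11002.0$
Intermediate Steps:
$z{\left(f \right)} = - \frac{10}{9}$ ($z{\left(f \right)} = \frac{1}{9} \left(-10\right) = - \frac{10}{9}$)
$j{\left(w,v \right)} = - v$
$L = - \frac{25271}{9}$ ($L = \left(\left(-1\right) \left(- \frac{10}{9}\right) - 2493\right) - 316 = \left(\frac{10}{9} - 2493\right) - 316 = - \frac{22427}{9} - 316 = - \frac{25271}{9} \approx -2807.9$)
$L - -13810 = - \frac{25271}{9} - -13810 = - \frac{25271}{9} + 13810 = \frac{99019}{9}$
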